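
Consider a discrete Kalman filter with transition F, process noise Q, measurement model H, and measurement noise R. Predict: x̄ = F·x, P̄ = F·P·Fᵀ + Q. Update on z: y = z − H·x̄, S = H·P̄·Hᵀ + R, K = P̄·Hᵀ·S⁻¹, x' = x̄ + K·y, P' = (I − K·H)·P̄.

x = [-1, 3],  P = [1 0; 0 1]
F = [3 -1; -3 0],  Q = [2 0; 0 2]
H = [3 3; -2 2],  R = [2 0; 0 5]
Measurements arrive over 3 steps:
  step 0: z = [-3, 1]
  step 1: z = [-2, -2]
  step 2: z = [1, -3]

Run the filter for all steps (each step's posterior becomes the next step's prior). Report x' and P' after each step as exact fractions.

step 0: x̄ = F·x = [-6, 3]
step 0: P̄ = F·P·Fᵀ + Q = [12 -9; -9 11]
step 0: y = z − H·x̄ = [6, -17]
step 0: S = H·P̄·Hᵀ + R = [47 -6; -6 169]
step 0: K = P̄·Hᵀ·S⁻¹ = [1269/7907 -1920/7907; 1254/7907 1916/7907]
step 0: x' = x̄ + K·y = [-7188/7907, -1327/7907]
step 0: P' = (I − K·H)·P̄ = [2823/7907 -1977/7907; -1977/7907 2813/7907]
step 1: x̄ = F·x = [-20237/7907, 21564/7907]
step 1: P̄ = F·P·Fᵀ + Q = [55896/7907 -31338/7907; -31338/7907 41221/7907]
step 1: y = z − H·x̄ = [-19795/7907, -99416/7907]
step 1: S = H·P̄·Hᵀ + R = [325783/7907 -88050/7907; -88050/7907 678707/7907]
step 1: K = P̄·Hᵀ·S⁻¹ = [4381074/26983483 -6367992/26983483; 4160949/26983483 6309292/26983483]
step 1: x' = x̄ + K·y = [36953/26983483, -16155145/26983483]
step 1: P' = (I − K·H)·P̄ = [9420348/26983483 -6499632/26983483; -6499632/26983483 9273598/26983483]
step 2: x̄ = F·x = [16266004/26983483, -110859/26983483]
step 2: P̄ = F·P·Fᵀ + Q = [187021488/26983483 -104282028/26983483; -104282028/26983483 138750098/26983483]
step 2: y = z − H·x̄ = [-21481952/26983483, -48196723/26983483]
step 2: S = H·P̄·Hᵀ + R = [1108834736/26983483 -289628340/26983483; -289628340/26983483 2272259983/26983483]
step 2: K = P̄·Hᵀ·S⁻¹ = [3662214255/22566362384 -1329803859/5641590596; 6962393085/45132724768 2635472023/11283181192]
step 2: x' = x̄ + K·y = [5047178147/5641590596, -6139437439/11283181192]
step 2: P' = (I − K·H)·P̄ = [1967439345/5641590596 -2714140605/11283181192; -2714140605/11283181192 7749078905/22566362384]

step 0: x' = [-7188/7907, -1327/7907], P' = [2823/7907 -1977/7907; -1977/7907 2813/7907]
step 1: x' = [36953/26983483, -16155145/26983483], P' = [9420348/26983483 -6499632/26983483; -6499632/26983483 9273598/26983483]
step 2: x' = [5047178147/5641590596, -6139437439/11283181192], P' = [1967439345/5641590596 -2714140605/11283181192; -2714140605/11283181192 7749078905/22566362384]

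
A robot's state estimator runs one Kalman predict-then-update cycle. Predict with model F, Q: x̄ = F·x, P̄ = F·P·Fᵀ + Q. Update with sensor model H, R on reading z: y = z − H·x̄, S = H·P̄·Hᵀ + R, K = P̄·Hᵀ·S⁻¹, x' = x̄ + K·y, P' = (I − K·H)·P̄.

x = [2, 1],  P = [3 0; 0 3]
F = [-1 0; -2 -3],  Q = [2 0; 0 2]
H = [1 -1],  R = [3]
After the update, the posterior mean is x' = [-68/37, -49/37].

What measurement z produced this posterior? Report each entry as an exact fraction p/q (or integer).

x̄ = F·x = [-2, -7]
P̄ = F·P·Fᵀ + Q = [5 6; 6 41]
S = H·P̄·Hᵀ + R = [37]
K = P̄·Hᵀ·S⁻¹ = [-1/37; -35/37]
x' − x̄ = [6/37, 210/37] = K·y
y = (KᵀK)⁻¹·Kᵀ·(x' − x̄) = [-6]
z = y + H·x̄ = [-6] + [5] = [-1]

z = [-1]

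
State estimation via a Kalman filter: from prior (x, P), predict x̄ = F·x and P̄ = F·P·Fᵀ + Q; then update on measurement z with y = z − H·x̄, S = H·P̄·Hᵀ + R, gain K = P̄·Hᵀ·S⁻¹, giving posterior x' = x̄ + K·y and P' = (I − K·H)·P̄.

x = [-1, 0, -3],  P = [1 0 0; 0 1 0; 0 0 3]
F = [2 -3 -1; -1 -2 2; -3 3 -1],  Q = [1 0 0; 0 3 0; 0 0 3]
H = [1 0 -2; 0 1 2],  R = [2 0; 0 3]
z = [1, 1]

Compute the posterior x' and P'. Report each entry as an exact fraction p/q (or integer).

x' = [10945/2713, -7073/2713, 4488/2713]
P' = [18138/2713 -16662/2713 8370/2713; -16662/2713 25704/2713 -9867/2713; 8370/2713 -9867/2713 5109/2713]

x̄ = F·x = [1, -5, 6]
P̄ = F·P·Fᵀ + Q = [17 -2 -12; -2 20 -9; -12 -9 24]
y = z − H·x̄ = [12, -6]
S = H·P̄·Hᵀ + R = [163 -104; -104 83]
K = P̄·Hᵀ·S⁻¹ = [699/2713 26/2713; 1536/2713 1990/2713; -924/2713 117/2713]
x' = x̄ + K·y = [10945/2713, -7073/2713, 4488/2713]
P' = (I − K·H)·P̄ = [18138/2713 -16662/2713 8370/2713; -16662/2713 25704/2713 -9867/2713; 8370/2713 -9867/2713 5109/2713]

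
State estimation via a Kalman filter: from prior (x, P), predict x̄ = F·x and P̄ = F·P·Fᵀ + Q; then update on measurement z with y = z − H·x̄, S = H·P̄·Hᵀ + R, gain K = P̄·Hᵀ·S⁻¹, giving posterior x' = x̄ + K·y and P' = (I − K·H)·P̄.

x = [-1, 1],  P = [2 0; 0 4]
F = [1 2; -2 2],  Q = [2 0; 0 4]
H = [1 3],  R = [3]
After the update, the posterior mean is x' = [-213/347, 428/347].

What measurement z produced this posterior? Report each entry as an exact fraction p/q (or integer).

x̄ = F·x = [1, 4]
P̄ = F·P·Fᵀ + Q = [20 12; 12 28]
S = H·P̄·Hᵀ + R = [347]
K = P̄·Hᵀ·S⁻¹ = [56/347; 96/347]
x' − x̄ = [-560/347, -960/347] = K·y
y = (KᵀK)⁻¹·Kᵀ·(x' − x̄) = [-10]
z = y + H·x̄ = [-10] + [13] = [3]

z = [3]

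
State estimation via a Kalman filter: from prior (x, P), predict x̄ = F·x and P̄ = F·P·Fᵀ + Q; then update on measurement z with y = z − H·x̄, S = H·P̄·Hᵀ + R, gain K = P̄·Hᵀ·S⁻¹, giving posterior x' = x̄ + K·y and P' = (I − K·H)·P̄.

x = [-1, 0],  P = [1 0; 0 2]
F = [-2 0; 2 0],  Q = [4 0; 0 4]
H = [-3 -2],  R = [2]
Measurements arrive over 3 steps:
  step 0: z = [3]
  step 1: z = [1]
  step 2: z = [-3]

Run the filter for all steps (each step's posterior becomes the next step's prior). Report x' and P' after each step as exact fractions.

step 0: x̄ = F·x = [2, -2]
step 0: P̄ = F·P·Fᵀ + Q = [8 -4; -4 8]
step 0: y = z − H·x̄ = [5]
step 0: S = H·P̄·Hᵀ + R = [58]
step 0: K = P̄·Hᵀ·S⁻¹ = [-8/29; -2/29]
step 0: x' = x̄ + K·y = [18/29, -68/29]
step 0: P' = (I − K·H)·P̄ = [104/29 -148/29; -148/29 224/29]
step 1: x̄ = F·x = [-36/29, 36/29]
step 1: P̄ = F·P·Fᵀ + Q = [532/29 -416/29; -416/29 532/29]
step 1: y = z − H·x̄ = [-7/29]
step 1: S = H·P̄·Hᵀ + R = [1982/29]
step 1: K = P̄·Hᵀ·S⁻¹ = [-382/991; 92/991]
step 1: x' = x̄ + K·y = [-1138/991, 1208/991]
step 1: P' = (I − K·H)·P̄ = [8116/991 -11792/991; -11792/991 17596/991]
step 2: x̄ = F·x = [2276/991, -2276/991]
step 2: P̄ = F·P·Fᵀ + Q = [36428/991 -32464/991; -32464/991 36428/991]
step 2: y = z − H·x̄ = [-697/991]
step 2: S = H·P̄·Hᵀ + R = [85978/991]
step 2: K = P̄·Hᵀ·S⁻¹ = [-22178/42989; 12268/42989]
step 2: x' = x̄ + K·y = [114330/42989, -107360/42989]
step 2: P' = (I − K·H)·P̄ = [587564/42989 -859168/42989; -859168/42989 1276484/42989]

step 0: x' = [18/29, -68/29], P' = [104/29 -148/29; -148/29 224/29]
step 1: x' = [-1138/991, 1208/991], P' = [8116/991 -11792/991; -11792/991 17596/991]
step 2: x' = [114330/42989, -107360/42989], P' = [587564/42989 -859168/42989; -859168/42989 1276484/42989]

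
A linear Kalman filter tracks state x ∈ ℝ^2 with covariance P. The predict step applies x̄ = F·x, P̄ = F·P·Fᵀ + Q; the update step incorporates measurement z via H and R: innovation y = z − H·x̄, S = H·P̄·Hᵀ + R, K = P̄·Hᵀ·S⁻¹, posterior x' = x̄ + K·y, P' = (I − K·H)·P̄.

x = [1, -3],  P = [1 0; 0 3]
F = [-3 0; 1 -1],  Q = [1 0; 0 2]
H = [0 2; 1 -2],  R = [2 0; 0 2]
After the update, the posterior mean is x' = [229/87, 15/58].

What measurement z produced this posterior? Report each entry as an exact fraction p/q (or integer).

z = [1, 3]

x̄ = F·x = [-3, 4]
P̄ = F·P·Fᵀ + Q = [10 -3; -3 6]
S = H·P̄·Hᵀ + R = [26 -30; -30 48]
K = P̄·Hᵀ·S⁻¹ = [16/29 59/87; 21/58 -5/58]
x' − x̄ = [490/87, -217/58] = K·y
y = (KᵀK)⁻¹·Kᵀ·(x' − x̄) = [-7, 14]
z = y + H·x̄ = [-7, 14] + [8, -11] = [1, 3]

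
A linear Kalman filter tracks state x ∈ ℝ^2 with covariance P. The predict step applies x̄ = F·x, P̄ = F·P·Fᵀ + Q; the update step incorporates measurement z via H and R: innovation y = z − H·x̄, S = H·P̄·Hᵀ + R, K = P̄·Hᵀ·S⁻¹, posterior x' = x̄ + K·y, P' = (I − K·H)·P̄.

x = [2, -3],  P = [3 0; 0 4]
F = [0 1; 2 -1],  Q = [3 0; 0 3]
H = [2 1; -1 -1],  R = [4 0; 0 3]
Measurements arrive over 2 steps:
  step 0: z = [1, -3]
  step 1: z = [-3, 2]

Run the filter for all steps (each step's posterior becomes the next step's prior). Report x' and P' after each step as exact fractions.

step 0: x̄ = F·x = [-3, 7]
step 0: P̄ = F·P·Fᵀ + Q = [7 -4; -4 19]
step 0: y = z − H·x̄ = [0, 1]
step 0: S = H·P̄·Hᵀ + R = [35 -21; -21 21]
step 0: K = P̄·Hᵀ·S⁻¹ = [1/2 5/14; -2/7 -1]
step 0: x' = x̄ + K·y = [-37/14, 6]
step 0: P' = (I − K·H)·P̄ = [43/14 -29/7; -29/7 50/7]
step 1: x̄ = F·x = [6, -79/7]
step 1: P̄ = F·P·Fᵀ + Q = [71/7 -108/7; -108/7 39]
step 1: y = z − H·x̄ = [-26/7, -23/7]
step 1: S = H·P̄·Hᵀ + R = [153/7 -13; -13 149/7]
step 1: K = P̄·Hᵀ·S⁻¹ = [8433/14516 8755/14516; -3261/7258 -10029/7258]
step 1: x' = x̄ + K·y = [27007/14516, -36847/7258]
step 1: P' = (I − K·H)·P̄ = [59997/14516 -43131/7258; -43131/7258 36609/3629]

step 0: x' = [-37/14, 6], P' = [43/14 -29/7; -29/7 50/7]
step 1: x' = [27007/14516, -36847/7258], P' = [59997/14516 -43131/7258; -43131/7258 36609/3629]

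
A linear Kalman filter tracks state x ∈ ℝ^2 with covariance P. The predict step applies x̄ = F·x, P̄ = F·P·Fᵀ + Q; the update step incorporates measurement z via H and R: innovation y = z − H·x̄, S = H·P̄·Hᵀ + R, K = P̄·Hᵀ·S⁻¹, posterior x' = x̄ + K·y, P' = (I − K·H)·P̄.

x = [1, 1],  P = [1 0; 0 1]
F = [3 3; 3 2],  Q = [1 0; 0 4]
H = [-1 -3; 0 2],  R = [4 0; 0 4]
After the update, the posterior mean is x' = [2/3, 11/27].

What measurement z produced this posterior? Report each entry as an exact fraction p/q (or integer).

z = [-1, 2]

x̄ = F·x = [6, 5]
P̄ = F·P·Fᵀ + Q = [19 15; 15 17]
S = H·P̄·Hᵀ + R = [266 -132; -132 72]
K = P̄·Hᵀ·S⁻¹ = [-3/8 -13/48; -11/72 83/432]
x' − x̄ = [-16/3, -124/27] = K·y
y = (KᵀK)⁻¹·Kᵀ·(x' − x̄) = [20, -8]
z = y + H·x̄ = [20, -8] + [-21, 10] = [-1, 2]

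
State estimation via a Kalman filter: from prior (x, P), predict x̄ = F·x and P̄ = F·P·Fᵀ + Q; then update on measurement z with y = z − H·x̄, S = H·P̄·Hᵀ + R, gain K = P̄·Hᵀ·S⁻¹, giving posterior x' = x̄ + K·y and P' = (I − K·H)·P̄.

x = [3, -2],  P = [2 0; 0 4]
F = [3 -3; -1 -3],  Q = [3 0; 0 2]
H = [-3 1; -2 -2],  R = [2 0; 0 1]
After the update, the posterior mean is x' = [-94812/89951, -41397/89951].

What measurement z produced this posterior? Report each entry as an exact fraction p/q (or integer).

z = [3, 3]

x̄ = F·x = [15, 3]
P̄ = F·P·Fᵀ + Q = [57 30; 30 40]
S = H·P̄·Hᵀ + R = [375 382; 382 629]
K = P̄·Hᵀ·S⁻¹ = [-22221/89951 -11388/89951; 22030/89951 -33400/89951]
x' − x̄ = [-1444077/89951, -311250/89951] = K·y
y = (KᵀK)⁻¹·Kᵀ·(x' − x̄) = [45, 39]
z = y + H·x̄ = [45, 39] + [-42, -36] = [3, 3]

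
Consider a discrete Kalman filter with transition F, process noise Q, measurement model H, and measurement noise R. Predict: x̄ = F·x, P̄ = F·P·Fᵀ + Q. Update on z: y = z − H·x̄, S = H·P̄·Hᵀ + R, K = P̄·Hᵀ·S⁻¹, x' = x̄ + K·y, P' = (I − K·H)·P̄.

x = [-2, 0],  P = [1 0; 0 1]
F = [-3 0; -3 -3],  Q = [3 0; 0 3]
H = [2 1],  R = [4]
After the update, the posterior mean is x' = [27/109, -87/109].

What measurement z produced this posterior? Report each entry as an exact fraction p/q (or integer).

z = [-1]

x̄ = F·x = [6, 6]
P̄ = F·P·Fᵀ + Q = [12 9; 9 21]
S = H·P̄·Hᵀ + R = [109]
K = P̄·Hᵀ·S⁻¹ = [33/109; 39/109]
x' − x̄ = [-627/109, -741/109] = K·y
y = (KᵀK)⁻¹·Kᵀ·(x' − x̄) = [-19]
z = y + H·x̄ = [-19] + [18] = [-1]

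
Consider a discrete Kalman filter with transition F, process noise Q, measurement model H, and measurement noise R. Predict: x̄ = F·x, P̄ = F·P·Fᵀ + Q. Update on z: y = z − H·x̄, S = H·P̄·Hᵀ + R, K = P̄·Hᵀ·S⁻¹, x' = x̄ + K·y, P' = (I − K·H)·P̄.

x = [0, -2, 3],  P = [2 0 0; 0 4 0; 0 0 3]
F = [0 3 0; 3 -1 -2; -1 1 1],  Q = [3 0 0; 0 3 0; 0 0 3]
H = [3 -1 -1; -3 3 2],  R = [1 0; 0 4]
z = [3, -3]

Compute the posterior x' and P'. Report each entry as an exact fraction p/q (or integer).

x' = [34089/31940, -34487/31940, 2358/1597]
P' = [14919/31940 1803/31940 1395/1597; 1803/31940 94991/31940 -5265/1597; 1395/1597 -5265/1597 9544/1597]

x̄ = F·x = [-6, -4, 1]
P̄ = F·P·Fᵀ + Q = [39 -12 12; -12 37 -16; 12 -16 12]
y = z − H·x̄ = [18, -11]
S = H·P̄·Hᵀ + R = [369 -442; -442 616]
K = P̄·Hᵀ·S⁻¹ = [7527/15970 4113/31940; 7859/15970 17241/31940; -94/1597 -223/1597]
x' = x̄ + K·y = [34089/31940, -34487/31940, 2358/1597]
P' = (I − K·H)·P̄ = [14919/31940 1803/31940 1395/1597; 1803/31940 94991/31940 -5265/1597; 1395/1597 -5265/1597 9544/1597]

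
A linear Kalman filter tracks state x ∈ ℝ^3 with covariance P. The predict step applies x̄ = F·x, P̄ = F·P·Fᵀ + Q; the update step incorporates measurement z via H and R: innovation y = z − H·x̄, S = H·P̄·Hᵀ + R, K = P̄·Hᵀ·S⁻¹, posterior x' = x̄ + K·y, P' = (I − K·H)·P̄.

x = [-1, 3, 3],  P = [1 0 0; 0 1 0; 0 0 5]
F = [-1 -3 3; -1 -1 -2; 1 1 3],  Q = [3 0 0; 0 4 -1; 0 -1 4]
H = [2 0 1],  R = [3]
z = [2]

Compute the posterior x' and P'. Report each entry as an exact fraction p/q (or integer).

x̄ = F·x = [1, -8, 11]
P̄ = F·P·Fᵀ + Q = [58 -26 41; -26 26 -33; 41 -33 51]
y = z − H·x̄ = [-11]
S = H·P̄·Hᵀ + R = [450]
K = P̄·Hᵀ·S⁻¹ = [157/450; -17/90; 133/450]
x' = x̄ + K·y = [-1277/450, -533/90, 3487/450]
P' = (I − K·H)·P̄ = [1451/450 329/90 -2431/450; 329/90 179/18 -709/90; -2431/450 -709/90 5261/450]

x' = [-1277/450, -533/90, 3487/450]
P' = [1451/450 329/90 -2431/450; 329/90 179/18 -709/90; -2431/450 -709/90 5261/450]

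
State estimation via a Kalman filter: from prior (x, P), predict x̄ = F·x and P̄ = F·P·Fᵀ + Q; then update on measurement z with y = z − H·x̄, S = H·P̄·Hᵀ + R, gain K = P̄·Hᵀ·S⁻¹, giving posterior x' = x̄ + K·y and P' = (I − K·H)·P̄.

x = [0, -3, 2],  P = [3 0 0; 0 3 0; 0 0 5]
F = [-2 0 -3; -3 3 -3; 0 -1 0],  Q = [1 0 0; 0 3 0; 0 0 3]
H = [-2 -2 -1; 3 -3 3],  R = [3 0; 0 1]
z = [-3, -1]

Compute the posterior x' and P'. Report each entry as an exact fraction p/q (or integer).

x' = [261303/509662, 464007/509662, 42771/509662]
P' = [662079/509662 -103701/509662 -749343/509662; -103701/509662 171273/509662 250569/509662; -749343/509662 250569/509662 1015575/509662]

x̄ = F·x = [-6, -15, 3]
P̄ = F·P·Fᵀ + Q = [58 63 0; 63 102 -9; 0 -9 6]
y = z − H·x̄ = [-42, -37]
S = H·P̄·Hᵀ + R = [1117 273; 273 523]
K = P̄·Hᵀ·S⁻¹ = [-122471/509662 49311/509662; -128571/509662 -73215/509662; -6009/509662 46989/509662]
x' = x̄ + K·y = [261303/509662, 464007/509662, 42771/509662]
P' = (I − K·H)·P̄ = [662079/509662 -103701/509662 -749343/509662; -103701/509662 171273/509662 250569/509662; -749343/509662 250569/509662 1015575/509662]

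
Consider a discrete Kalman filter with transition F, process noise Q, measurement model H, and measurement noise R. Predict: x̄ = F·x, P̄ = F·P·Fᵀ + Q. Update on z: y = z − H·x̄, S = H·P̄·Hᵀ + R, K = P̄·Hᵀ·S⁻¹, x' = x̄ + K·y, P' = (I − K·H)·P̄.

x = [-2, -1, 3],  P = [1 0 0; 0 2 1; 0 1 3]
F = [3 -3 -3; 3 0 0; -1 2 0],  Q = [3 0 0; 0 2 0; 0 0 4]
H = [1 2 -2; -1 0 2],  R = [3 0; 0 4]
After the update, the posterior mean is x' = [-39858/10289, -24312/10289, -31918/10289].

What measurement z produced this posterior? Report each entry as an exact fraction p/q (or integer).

x̄ = F·x = [-12, -6, 0]
P̄ = F·P·Fᵀ + Q = [75 9 -21; 9 11 -3; -21 -3 13]
S = H·P̄·Hᵀ + R = [318 -241; -241 215]
K = P̄·Hᵀ·S⁻¹ = [828/10289 -4671/10289; 4340/10289 4147/10289; -68/10289 2173/10289]
x' − x̄ = [83610/10289, 37422/10289, -31918/10289] = K·y
y = (KᵀK)⁻¹·Kᵀ·(x' − x̄) = [22, -14]
z = y + H·x̄ = [22, -14] + [-24, 12] = [-2, -2]

z = [-2, -2]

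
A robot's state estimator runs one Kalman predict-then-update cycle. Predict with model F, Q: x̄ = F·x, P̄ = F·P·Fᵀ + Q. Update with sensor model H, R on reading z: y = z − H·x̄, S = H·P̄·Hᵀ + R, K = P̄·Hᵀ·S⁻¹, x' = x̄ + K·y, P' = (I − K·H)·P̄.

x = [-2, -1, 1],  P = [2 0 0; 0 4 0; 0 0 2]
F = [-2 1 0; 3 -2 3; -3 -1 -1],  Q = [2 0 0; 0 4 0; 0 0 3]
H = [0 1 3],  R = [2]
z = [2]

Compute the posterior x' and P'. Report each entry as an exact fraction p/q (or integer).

x' = [111/41, -65/41, 51/41]
P' = [2854/205 -4132/205 276/41; -4132/205 11416/205 -760/41; 276/41 -760/41 262/41]

x̄ = F·x = [3, -1, 6]
P̄ = F·P·Fᵀ + Q = [14 -20 8; -20 56 -16; 8 -16 27]
y = z − H·x̄ = [-15]
S = H·P̄·Hᵀ + R = [205]
K = P̄·Hᵀ·S⁻¹ = [4/205; 8/205; 13/41]
x' = x̄ + K·y = [111/41, -65/41, 51/41]
P' = (I − K·H)·P̄ = [2854/205 -4132/205 276/41; -4132/205 11416/205 -760/41; 276/41 -760/41 262/41]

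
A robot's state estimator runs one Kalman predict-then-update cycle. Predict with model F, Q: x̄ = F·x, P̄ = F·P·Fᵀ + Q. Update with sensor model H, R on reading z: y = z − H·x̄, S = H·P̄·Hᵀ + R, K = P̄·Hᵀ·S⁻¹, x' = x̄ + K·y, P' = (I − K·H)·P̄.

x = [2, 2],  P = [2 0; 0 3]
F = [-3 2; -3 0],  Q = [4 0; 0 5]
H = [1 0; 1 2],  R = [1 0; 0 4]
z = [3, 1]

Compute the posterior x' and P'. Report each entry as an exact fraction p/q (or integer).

x̄ = F·x = [-2, -6]
P̄ = F·P·Fᵀ + Q = [34 18; 18 23]
y = z − H·x̄ = [5, 15]
S = H·P̄·Hᵀ + R = [35 70; 70 202]
K = P̄·Hᵀ·S⁻¹ = [984/1085 1/31; -422/1085 14/31]
x' = x̄ + K·y = [655/217, -254/217]
P' = (I − K·H)·P̄ = [984/1085 -422/1085; -422/1085 1191/1085]

x' = [655/217, -254/217]
P' = [984/1085 -422/1085; -422/1085 1191/1085]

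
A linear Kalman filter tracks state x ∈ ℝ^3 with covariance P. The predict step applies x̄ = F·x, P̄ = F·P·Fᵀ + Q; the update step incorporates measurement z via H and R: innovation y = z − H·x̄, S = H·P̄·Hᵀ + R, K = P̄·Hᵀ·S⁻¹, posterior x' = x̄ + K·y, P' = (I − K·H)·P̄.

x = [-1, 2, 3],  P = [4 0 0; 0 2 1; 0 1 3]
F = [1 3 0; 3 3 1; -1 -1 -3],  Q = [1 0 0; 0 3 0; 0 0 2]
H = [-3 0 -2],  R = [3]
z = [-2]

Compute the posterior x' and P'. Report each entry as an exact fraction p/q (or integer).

x' = [947/146, 1051/146, -1285/146]
P' = [2397/146 4043/146 -3549/146; 4043/146 9011/146 -6027/146; -3549/146 -6027/146 5361/146]

x̄ = F·x = [5, 6, -10]
P̄ = F·P·Fᵀ + Q = [23 33 -19; 33 66 -37; -19 -37 41]
y = z − H·x̄ = [-7]
S = H·P̄·Hᵀ + R = [146]
K = P̄·Hᵀ·S⁻¹ = [-31/146; -25/146; -25/146]
x' = x̄ + K·y = [947/146, 1051/146, -1285/146]
P' = (I − K·H)·P̄ = [2397/146 4043/146 -3549/146; 4043/146 9011/146 -6027/146; -3549/146 -6027/146 5361/146]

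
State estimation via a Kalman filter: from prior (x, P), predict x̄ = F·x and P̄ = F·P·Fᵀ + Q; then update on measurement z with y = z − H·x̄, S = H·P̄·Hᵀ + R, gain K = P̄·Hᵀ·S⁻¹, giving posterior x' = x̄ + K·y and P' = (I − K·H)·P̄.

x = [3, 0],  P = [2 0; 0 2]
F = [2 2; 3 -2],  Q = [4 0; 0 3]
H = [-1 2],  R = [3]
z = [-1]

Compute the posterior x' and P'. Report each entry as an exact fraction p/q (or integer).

x' = [298/41, 135/41]
P' = [772/41 380/41; 380/41 217/41]

x̄ = F·x = [6, 9]
P̄ = F·P·Fᵀ + Q = [20 4; 4 29]
y = z − H·x̄ = [-13]
S = H·P̄·Hᵀ + R = [123]
K = P̄·Hᵀ·S⁻¹ = [-4/41; 18/41]
x' = x̄ + K·y = [298/41, 135/41]
P' = (I − K·H)·P̄ = [772/41 380/41; 380/41 217/41]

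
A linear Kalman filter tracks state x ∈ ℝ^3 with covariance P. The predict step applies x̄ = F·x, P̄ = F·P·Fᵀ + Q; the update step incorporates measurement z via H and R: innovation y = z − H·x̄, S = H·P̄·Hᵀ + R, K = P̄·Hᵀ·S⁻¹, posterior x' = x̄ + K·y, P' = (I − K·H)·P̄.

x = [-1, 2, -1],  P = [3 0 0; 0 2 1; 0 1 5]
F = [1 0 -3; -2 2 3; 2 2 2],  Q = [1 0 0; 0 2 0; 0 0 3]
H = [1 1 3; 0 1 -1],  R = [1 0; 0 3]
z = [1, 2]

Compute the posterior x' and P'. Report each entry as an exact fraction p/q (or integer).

x' = [104194/30269, 28399/30269, -34017/30269]
P' = [372079/30269 -132087/30269 -82251/30269; -132087/30269 93141/30269 16041/30269; -82251/30269 16041/30269 25158/30269]

x̄ = F·x = [2, 3, 0]
P̄ = F·P·Fᵀ + Q = [49 -57 -30; -57 79 36; -30 36 51]
y = z − H·x̄ = [-4, -1]
S = H·P̄·Hᵀ + R = [510 -29; -29 61]
K = P̄·Hᵀ·S⁻¹ = [-6761/30269 -16612/30269; 9177/30269 25700/30269; 9264/30269 -3039/30269]
x' = x̄ + K·y = [104194/30269, 28399/30269, -34017/30269]
P' = (I − K·H)·P̄ = [372079/30269 -132087/30269 -82251/30269; -132087/30269 93141/30269 16041/30269; -82251/30269 16041/30269 25158/30269]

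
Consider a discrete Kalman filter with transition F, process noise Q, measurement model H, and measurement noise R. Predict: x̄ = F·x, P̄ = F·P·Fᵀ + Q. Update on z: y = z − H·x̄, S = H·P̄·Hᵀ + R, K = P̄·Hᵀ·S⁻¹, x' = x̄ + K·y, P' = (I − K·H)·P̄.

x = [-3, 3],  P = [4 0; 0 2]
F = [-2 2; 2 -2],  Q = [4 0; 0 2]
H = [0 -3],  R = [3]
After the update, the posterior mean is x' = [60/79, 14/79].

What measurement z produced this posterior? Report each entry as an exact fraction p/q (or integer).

z = [-1]

x̄ = F·x = [12, -12]
P̄ = F·P·Fᵀ + Q = [28 -24; -24 26]
S = H·P̄·Hᵀ + R = [237]
K = P̄·Hᵀ·S⁻¹ = [24/79; -26/79]
x' − x̄ = [-888/79, 962/79] = K·y
y = (KᵀK)⁻¹·Kᵀ·(x' − x̄) = [-37]
z = y + H·x̄ = [-37] + [36] = [-1]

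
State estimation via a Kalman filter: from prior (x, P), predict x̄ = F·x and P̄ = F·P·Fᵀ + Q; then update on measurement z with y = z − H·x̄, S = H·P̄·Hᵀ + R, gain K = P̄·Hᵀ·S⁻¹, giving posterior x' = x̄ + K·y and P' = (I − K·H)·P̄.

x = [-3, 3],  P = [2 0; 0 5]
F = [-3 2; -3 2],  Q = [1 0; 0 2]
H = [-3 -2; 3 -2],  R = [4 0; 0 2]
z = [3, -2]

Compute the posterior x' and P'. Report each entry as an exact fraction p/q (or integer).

x̄ = F·x = [15, 15]
P̄ = F·P·Fᵀ + Q = [39 38; 38 40]
y = z − H·x̄ = [78, -17]
S = H·P̄·Hᵀ + R = [971 -191; -191 57]
K = P̄·Hᵀ·S⁻¹ = [-1585/9433 1474/9433; -2282/9433 -2020/9433]
x' = x̄ + K·y = [-7193/9433, -2161/9433]
P' = (I − K·H)·P̄ = [1548/9433 848/9433; 848/9433 3292/9433]

x' = [-7193/9433, -2161/9433]
P' = [1548/9433 848/9433; 848/9433 3292/9433]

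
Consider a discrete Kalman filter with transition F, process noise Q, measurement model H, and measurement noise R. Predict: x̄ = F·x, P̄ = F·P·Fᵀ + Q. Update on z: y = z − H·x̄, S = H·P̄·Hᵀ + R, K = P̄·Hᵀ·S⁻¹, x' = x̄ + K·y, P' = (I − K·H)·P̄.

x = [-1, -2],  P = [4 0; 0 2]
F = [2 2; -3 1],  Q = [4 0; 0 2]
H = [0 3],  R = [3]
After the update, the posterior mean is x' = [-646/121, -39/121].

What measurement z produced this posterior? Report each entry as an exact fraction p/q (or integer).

z = [-1]

x̄ = F·x = [-6, 1]
P̄ = F·P·Fᵀ + Q = [28 -20; -20 40]
S = H·P̄·Hᵀ + R = [363]
K = P̄·Hᵀ·S⁻¹ = [-20/121; 40/121]
x' − x̄ = [80/121, -160/121] = K·y
y = (KᵀK)⁻¹·Kᵀ·(x' − x̄) = [-4]
z = y + H·x̄ = [-4] + [3] = [-1]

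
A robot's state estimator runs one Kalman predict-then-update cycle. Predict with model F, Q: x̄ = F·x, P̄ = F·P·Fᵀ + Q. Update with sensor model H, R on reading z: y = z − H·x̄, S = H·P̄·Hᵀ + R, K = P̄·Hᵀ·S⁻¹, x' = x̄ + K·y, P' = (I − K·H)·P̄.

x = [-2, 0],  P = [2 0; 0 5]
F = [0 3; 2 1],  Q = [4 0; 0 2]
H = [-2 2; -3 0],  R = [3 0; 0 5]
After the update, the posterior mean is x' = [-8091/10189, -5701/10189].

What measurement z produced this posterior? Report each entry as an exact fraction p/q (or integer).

x̄ = F·x = [0, -4]
P̄ = F·P·Fᵀ + Q = [49 15; 15 15]
S = H·P̄·Hᵀ + R = [139 204; 204 446]
K = P̄·Hᵀ·S⁻¹ = [-170/10189 -6561/20378; 4590/10189 -6255/20378]
x' − x̄ = [-8091/10189, 35055/10189] = K·y
y = (KᵀK)⁻¹·Kᵀ·(x' − x̄) = [9, 2]
z = y + H·x̄ = [9, 2] + [-8, 0] = [1, 2]

z = [1, 2]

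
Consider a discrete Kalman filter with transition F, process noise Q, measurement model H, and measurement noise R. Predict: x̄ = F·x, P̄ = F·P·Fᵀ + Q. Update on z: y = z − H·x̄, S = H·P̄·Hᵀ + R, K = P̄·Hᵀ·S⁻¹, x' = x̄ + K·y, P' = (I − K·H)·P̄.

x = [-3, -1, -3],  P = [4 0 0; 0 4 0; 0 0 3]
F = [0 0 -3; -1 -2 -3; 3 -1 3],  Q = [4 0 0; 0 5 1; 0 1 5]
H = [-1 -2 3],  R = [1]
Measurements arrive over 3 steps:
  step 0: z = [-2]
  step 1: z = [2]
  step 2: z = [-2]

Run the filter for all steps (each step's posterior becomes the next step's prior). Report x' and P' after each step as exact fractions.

step 0: x̄ = F·x = [9, 14, -17]
step 0: P̄ = F·P·Fᵀ + Q = [31 27 -27; 27 52 -30; -27 -30 72]
step 0: y = z − H·x̄ = [86]
step 0: S = H·P̄·Hᵀ + R = [1518]
step 0: K = P̄·Hᵀ·S⁻¹ = [-83/759; -221/1518; 101/506]
step 0: x' = x̄ + K·y = [-307/759, 1123/759, 42/253]
step 0: P' = (I − K·H)·P̄ = [9751/759 2150/759 1552/253; 2150/759 30095/1518 7141/506; 1552/253 7141/506 5829/506]
step 1: x̄ = F·x = [-126/253, -2317/759, -1666/759]
step 1: P̄ = F·P·Fᵀ + Q = [54485/506 104619/506 -29487/253; 104619/506 635003/1518 -175847/759; -29487/253 -175847/759 191932/759]
step 1: y = z − H·x̄ = [1504/759]
step 1: S = H·P̄·Hᵀ + R = [12697049/1518]
step 1: K = P̄·Hᵀ·S⁻¹ = [-1321935/12697049; -2638945/12697049; 2031902/12697049]
step 1: x' = x̄ + K·y = [-8942918/12697049, -43989507/12697049, -23843614/12697049]
step 1: P' = (I − K·H)·P̄ = [215997365/12697049 327104051/12697049 289627844/12697049; 327104051/12697049 723737479/12697049 590646688/12697049; 289627844/12697049 590646688/12697049 490984374/12697049]
step 2: x̄ = F·x = [71530842/12697049, 168452774/12697049, -54370089/12697049]
step 2: P̄ = F·P·Fᵀ + Q = [4469647562/12697049 8831623026/12697049 -5253569898/12697049; 8831623026/12697049 17727235416/12697049 -10489673901/12697049; -5253569898/12697049 -10489673901/12697049 6856855133/12697049]
step 2: y = z − H·x̄ = [546152559/12697049]
step 2: S = H·P̄·Hᵀ + R = [329826980776/12697049]
step 2: K = P̄·Hᵀ·S⁻¹ = [-9473400827/82456745194; -75755115561/329826980776; 46803483099/329826980776]
step 2: x' = x̄ + K·y = [57043042695/82456745194, 1117300534225/329826980776, 600857708373/329826980776]
step 2: P' = (I − K·H)·P̄ = [376910304544/41228372597 832344200553/82456745194 803011869789/82456745194; 832344200553/82456745194 8512450499655/329826980776 6759507561987/329826980776; 803011869789/82456745194 6759507561987/329826980776 5592622028743/329826980776]

step 0: x' = [-307/759, 1123/759, 42/253], P' = [9751/759 2150/759 1552/253; 2150/759 30095/1518 7141/506; 1552/253 7141/506 5829/506]
step 1: x' = [-8942918/12697049, -43989507/12697049, -23843614/12697049], P' = [215997365/12697049 327104051/12697049 289627844/12697049; 327104051/12697049 723737479/12697049 590646688/12697049; 289627844/12697049 590646688/12697049 490984374/12697049]
step 2: x' = [57043042695/82456745194, 1117300534225/329826980776, 600857708373/329826980776], P' = [376910304544/41228372597 832344200553/82456745194 803011869789/82456745194; 832344200553/82456745194 8512450499655/329826980776 6759507561987/329826980776; 803011869789/82456745194 6759507561987/329826980776 5592622028743/329826980776]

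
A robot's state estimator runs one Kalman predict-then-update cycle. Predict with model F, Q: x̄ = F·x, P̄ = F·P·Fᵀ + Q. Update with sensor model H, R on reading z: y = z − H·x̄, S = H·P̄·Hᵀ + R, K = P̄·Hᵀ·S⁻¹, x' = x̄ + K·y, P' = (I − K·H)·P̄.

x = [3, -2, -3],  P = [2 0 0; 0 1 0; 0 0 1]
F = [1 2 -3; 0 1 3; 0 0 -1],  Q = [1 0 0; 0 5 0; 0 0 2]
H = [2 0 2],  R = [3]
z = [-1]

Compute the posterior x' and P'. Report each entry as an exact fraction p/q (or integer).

x' = [-50/103, -673/103, 33/103]
P' = [204/103 39/103 -147/103; 39/103 1145/103 -69/103; -147/103 -69/103 165/103]

x̄ = F·x = [8, -11, 3]
P̄ = F·P·Fᵀ + Q = [16 -7 3; -7 15 -3; 3 -3 3]
y = z − H·x̄ = [-23]
S = H·P̄·Hᵀ + R = [103]
K = P̄·Hᵀ·S⁻¹ = [38/103; -20/103; 12/103]
x' = x̄ + K·y = [-50/103, -673/103, 33/103]
P' = (I − K·H)·P̄ = [204/103 39/103 -147/103; 39/103 1145/103 -69/103; -147/103 -69/103 165/103]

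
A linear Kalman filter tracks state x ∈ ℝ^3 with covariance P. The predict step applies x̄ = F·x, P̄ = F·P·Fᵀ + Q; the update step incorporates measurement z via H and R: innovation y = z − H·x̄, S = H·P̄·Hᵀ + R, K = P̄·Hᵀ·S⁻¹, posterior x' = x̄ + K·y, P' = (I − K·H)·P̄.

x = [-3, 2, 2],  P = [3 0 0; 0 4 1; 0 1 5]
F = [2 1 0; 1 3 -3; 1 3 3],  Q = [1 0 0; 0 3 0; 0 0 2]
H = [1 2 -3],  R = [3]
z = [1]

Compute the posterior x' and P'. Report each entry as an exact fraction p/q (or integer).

x̄ = F·x = [-4, -3, 9]
P̄ = F·P·Fᵀ + Q = [17 15 21; 15 69 -6; 21 -6 104]
y = z − H·x̄ = [38]
S = H·P̄·Hᵀ + R = [1238]
K = P̄·Hᵀ·S⁻¹ = [-8/619; 171/1238; -303/1238]
x' = x̄ + K·y = [-2780/619, 1392/619, -186/619]
P' = (I − K·H)·P̄ = [10395/619 10653/619 10575/619; 10653/619 56181/1238 44385/1238; 10575/619 44385/1238 36943/1238]

x' = [-2780/619, 1392/619, -186/619]
P' = [10395/619 10653/619 10575/619; 10653/619 56181/1238 44385/1238; 10575/619 44385/1238 36943/1238]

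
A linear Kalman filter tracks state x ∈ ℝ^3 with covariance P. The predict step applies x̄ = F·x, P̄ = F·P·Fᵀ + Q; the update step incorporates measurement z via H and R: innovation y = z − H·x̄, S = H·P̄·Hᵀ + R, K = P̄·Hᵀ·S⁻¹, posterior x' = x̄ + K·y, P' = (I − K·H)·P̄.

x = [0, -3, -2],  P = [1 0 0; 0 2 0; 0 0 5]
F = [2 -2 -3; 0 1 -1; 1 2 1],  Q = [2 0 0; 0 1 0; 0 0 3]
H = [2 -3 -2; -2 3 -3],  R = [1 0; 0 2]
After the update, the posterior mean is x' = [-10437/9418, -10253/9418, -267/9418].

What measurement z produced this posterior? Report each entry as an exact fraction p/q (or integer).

z = [1, -1]

x̄ = F·x = [12, -1, -8]
P̄ = F·P·Fᵀ + Q = [59 11 -21; 11 8 -1; -21 -1 17]
S = H·P̄·Hᵀ + R = [401 -35; -35 97]
K = P̄·Hᵀ·S⁻¹ = [11549/37672 -4377/37672; 175/37672 2005/37672; -7501/37672 -7367/37672]
x' − x̄ = [-123453/9418, -835/9418, 75077/9418] = K·y
y = (KᵀK)⁻¹·Kᵀ·(x' − x̄) = [-42, 2]
z = y + H·x̄ = [-42, 2] + [43, -3] = [1, -1]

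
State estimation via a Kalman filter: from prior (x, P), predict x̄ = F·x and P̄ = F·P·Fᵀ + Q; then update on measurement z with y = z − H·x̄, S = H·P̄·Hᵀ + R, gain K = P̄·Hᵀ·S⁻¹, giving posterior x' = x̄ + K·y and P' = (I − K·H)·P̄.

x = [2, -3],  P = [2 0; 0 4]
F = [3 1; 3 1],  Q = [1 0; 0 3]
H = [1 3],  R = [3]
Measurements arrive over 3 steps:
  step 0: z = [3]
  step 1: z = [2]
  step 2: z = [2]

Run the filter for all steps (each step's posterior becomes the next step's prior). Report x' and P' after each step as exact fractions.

step 0: x' = [348/383, 276/383], P' = [888/383 -207/383; -207/383 166/383]
step 1: x' = [30578/40843, 55622/122529], P' = [93738/40843 -21897/40843; -21897/40843 53008/122529]
step 2: x' = [26695610/38835007, 18069706/38835007], P' = [89077602/38835007 -20810853/38835007; -20810853/38835007 16798864/38835007]

step 0: x̄ = F·x = [3, 3]
step 0: P̄ = F·P·Fᵀ + Q = [23 22; 22 25]
step 0: y = z − H·x̄ = [-9]
step 0: S = H·P̄·Hᵀ + R = [383]
step 0: K = P̄·Hᵀ·S⁻¹ = [89/383; 97/383]
step 0: x' = x̄ + K·y = [348/383, 276/383]
step 0: P' = (I − K·H)·P̄ = [888/383 -207/383; -207/383 166/383]
step 1: x̄ = F·x = [1320/383, 1320/383]
step 1: P̄ = F·P·Fᵀ + Q = [7299/383 6916/383; 6916/383 8065/383]
step 1: y = z − H·x̄ = [-4514/383]
step 1: S = H·P̄·Hᵀ + R = [122529/383]
step 1: K = P̄·Hᵀ·S⁻¹ = [9349/40843; 31111/122529]
step 1: x' = x̄ + K·y = [30578/40843, 55622/122529]
step 1: P' = (I − K·H)·P̄ = [93738/40843 -21897/40843; -21897/40843 53008/122529]
step 2: x̄ = F·x = [330824/122529, 330824/122529]
step 2: P̄ = F·P·Fᵀ + Q = [2312317/122529 2189788/122529; 2189788/122529 2557375/122529]
step 2: y = z − H·x̄ = [-1078238/122529]
step 2: S = H·P̄·Hᵀ + R = [38835007/122529]
step 2: K = P̄·Hᵀ·S⁻¹ = [8881681/38835007; 9861913/38835007]
step 2: x' = x̄ + K·y = [26695610/38835007, 18069706/38835007]
step 2: P' = (I − K·H)·P̄ = [89077602/38835007 -20810853/38835007; -20810853/38835007 16798864/38835007]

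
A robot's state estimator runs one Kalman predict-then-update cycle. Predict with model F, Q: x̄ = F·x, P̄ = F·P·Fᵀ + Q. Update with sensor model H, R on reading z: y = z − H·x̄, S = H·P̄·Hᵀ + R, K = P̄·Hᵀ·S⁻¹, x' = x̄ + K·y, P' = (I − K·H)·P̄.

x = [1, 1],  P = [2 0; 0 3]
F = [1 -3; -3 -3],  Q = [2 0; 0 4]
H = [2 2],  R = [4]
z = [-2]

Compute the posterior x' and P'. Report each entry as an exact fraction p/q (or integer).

x' = [118/123, -248/123]
P' = [1109/123 -1057/123; -1057/123 1127/123]

x̄ = F·x = [-2, -6]
P̄ = F·P·Fᵀ + Q = [31 21; 21 49]
y = z − H·x̄ = [14]
S = H·P̄·Hᵀ + R = [492]
K = P̄·Hᵀ·S⁻¹ = [26/123; 35/123]
x' = x̄ + K·y = [118/123, -248/123]
P' = (I − K·H)·P̄ = [1109/123 -1057/123; -1057/123 1127/123]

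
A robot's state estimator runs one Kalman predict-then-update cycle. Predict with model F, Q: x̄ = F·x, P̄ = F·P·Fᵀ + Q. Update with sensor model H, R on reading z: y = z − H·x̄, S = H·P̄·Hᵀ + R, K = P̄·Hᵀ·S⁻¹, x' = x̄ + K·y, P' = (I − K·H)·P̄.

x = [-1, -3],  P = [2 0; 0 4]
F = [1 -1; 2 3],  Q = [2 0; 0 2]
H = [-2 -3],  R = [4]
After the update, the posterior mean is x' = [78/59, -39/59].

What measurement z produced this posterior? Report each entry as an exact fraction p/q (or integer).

z = [-1]

x̄ = F·x = [2, -11]
P̄ = F·P·Fᵀ + Q = [8 -8; -8 46]
S = H·P̄·Hᵀ + R = [354]
K = P̄·Hᵀ·S⁻¹ = [4/177; -61/177]
x' − x̄ = [-40/59, 610/59] = K·y
y = (KᵀK)⁻¹·Kᵀ·(x' − x̄) = [-30]
z = y + H·x̄ = [-30] + [29] = [-1]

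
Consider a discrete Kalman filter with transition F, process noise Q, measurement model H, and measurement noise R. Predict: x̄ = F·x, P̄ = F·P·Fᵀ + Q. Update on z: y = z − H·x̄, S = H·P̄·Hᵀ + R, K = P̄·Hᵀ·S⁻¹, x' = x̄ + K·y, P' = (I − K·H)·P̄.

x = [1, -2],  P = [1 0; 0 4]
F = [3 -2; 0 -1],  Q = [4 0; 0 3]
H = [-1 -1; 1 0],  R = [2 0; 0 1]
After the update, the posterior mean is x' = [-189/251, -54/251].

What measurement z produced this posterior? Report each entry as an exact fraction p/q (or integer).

x̄ = F·x = [7, 2]
P̄ = F·P·Fᵀ + Q = [29 8; 8 7]
S = H·P̄·Hᵀ + R = [54 -37; -37 30]
K = P̄·Hᵀ·S⁻¹ = [-37/251 197/251; -154/251 -123/251]
x' − x̄ = [-1946/251, -556/251] = K·y
y = (KᵀK)⁻¹·Kᵀ·(x' − x̄) = [10, -8]
z = y + H·x̄ = [10, -8] + [-9, 7] = [1, -1]

z = [1, -1]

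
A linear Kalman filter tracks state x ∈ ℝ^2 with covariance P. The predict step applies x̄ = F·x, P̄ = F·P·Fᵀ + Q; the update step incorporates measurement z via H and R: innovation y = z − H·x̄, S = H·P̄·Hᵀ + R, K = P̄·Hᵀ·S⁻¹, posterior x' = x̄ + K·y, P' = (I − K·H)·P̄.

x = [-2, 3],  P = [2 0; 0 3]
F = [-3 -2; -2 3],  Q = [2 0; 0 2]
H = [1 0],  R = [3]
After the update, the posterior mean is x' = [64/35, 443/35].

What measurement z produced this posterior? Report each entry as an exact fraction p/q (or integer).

z = [2]

x̄ = F·x = [0, 13]
P̄ = F·P·Fᵀ + Q = [32 -6; -6 37]
S = H·P̄·Hᵀ + R = [35]
K = P̄·Hᵀ·S⁻¹ = [32/35; -6/35]
x' − x̄ = [64/35, -12/35] = K·y
y = (KᵀK)⁻¹·Kᵀ·(x' − x̄) = [2]
z = y + H·x̄ = [2] + [0] = [2]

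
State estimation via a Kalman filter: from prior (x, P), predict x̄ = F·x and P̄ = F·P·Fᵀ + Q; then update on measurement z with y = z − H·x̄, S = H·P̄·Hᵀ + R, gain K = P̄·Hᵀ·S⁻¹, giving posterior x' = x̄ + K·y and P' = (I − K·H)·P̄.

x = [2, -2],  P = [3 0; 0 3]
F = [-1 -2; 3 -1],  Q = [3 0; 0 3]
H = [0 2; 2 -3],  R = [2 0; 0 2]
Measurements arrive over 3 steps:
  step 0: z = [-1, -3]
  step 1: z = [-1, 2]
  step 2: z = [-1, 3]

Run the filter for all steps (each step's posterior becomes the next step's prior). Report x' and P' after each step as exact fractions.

step 0: x' = [-505/307, -55/307], P' = [7641/5219 3504/5219; 3504/5219 2406/5219]
step 1: x' = [-104613/2135021, -64046/92827], P' = [4625637/4270042 43920/92827; 43920/92827 33174/92827]
step 2: x' = [3009483107/2733167687, -859381715/2733167687], P' = [2950933860/2733167687 1290927798/2733167687; 1290927798/2733167687 976210422/2733167687]

step 0: x̄ = F·x = [2, 8]
step 0: P̄ = F·P·Fᵀ + Q = [18 -3; -3 33]
step 0: y = z − H·x̄ = [-17, 17]
step 0: S = H·P̄·Hᵀ + R = [134 -210; -210 407]
step 0: K = P̄·Hᵀ·S⁻¹ = [3504/5219 2385/5219; 2406/5219 -105/5219]
step 0: x' = x̄ + K·y = [-505/307, -55/307]
step 0: P' = (I − K·H)·P̄ = [7641/5219 3504/5219; 3504/5219 2406/5219]
step 1: x̄ = F·x = [615/307, -1460/307]
step 1: P̄ = F·P·Fᵀ + Q = [46938/5219 -35631/5219; -35631/5219 65808/5219]
step 1: y = z − H·x̄ = [2613/307, -4996/307]
step 1: S = H·P̄·Hᵀ + R = [273670/5219 -537372/5219; -537372/5219 1218034/5219]
step 1: K = P̄·Hᵀ·S⁻¹ = [43920/92827 1595157/4270042; 33174/92827 -5841/92827]
step 1: x' = x̄ + K·y = [-104613/2135021, -64046/92827]
step 1: P' = (I − K·H)·P̄ = [4625637/4270042 43920/92827; 43920/92827 33174/92827]
step 2: x̄ = F·x = [3050729/2135021, 1159219/2135021]
step 2: P̄ = F·P·Fᵀ + Q = [31621059/4270042 -20926503/4270042; -20926503/4270042 43844943/4270042]
step 2: y = z − H·x̄ = [-4453459/2135021, 3781262/2135021]
step 2: S = H·P̄·Hᵀ + R = [91959928/2135021 -173387835/2135021; -173387835/2135021 780746843/4270042]
step 2: K = P̄·Hᵀ·S⁻¹ = [1290927798/2733167687 1014542163/2733167687; 976210422/2733167687 -173387835/2733167687]
step 2: x' = x̄ + K·y = [3009483107/2733167687, -859381715/2733167687]
step 2: P' = (I − K·H)·P̄ = [2950933860/2733167687 1290927798/2733167687; 1290927798/2733167687 976210422/2733167687]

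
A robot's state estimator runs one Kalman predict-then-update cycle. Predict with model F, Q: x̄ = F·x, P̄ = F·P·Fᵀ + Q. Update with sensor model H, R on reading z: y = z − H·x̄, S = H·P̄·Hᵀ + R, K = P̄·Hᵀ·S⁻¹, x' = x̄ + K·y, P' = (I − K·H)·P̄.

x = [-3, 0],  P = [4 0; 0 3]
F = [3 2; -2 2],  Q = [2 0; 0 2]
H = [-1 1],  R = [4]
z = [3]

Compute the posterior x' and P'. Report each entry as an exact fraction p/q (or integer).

x̄ = F·x = [-9, 6]
P̄ = F·P·Fᵀ + Q = [50 -12; -12 30]
y = z − H·x̄ = [-12]
S = H·P̄·Hᵀ + R = [108]
K = P̄·Hᵀ·S⁻¹ = [-31/54; 7/18]
x' = x̄ + K·y = [-19/9, 4/3]
P' = (I − K·H)·P̄ = [389/27 109/9; 109/9 41/3]

x' = [-19/9, 4/3]
P' = [389/27 109/9; 109/9 41/3]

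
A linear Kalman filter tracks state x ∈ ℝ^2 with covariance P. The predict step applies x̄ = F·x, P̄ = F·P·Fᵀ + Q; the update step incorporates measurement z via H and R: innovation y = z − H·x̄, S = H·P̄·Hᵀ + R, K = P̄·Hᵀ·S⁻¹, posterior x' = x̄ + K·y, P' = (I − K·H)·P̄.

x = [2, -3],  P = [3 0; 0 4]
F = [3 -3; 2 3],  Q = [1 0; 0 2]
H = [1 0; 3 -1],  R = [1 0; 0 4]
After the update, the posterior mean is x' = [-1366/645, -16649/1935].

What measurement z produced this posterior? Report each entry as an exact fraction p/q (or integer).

x̄ = F·x = [15, -5]
P̄ = F·P·Fᵀ + Q = [64 -18; -18 50]
S = H·P̄·Hᵀ + R = [65 210; 210 738]
K = P̄·Hᵀ·S⁻¹ = [174/215 7/129; 1426/645 -298/387]
x' − x̄ = [-11041/645, -6974/1935] = K·y
y = (KᵀK)⁻¹·Kᵀ·(x' − x̄) = [-18, -47]
z = y + H·x̄ = [-18, -47] + [15, 50] = [-3, 3]

z = [-3, 3]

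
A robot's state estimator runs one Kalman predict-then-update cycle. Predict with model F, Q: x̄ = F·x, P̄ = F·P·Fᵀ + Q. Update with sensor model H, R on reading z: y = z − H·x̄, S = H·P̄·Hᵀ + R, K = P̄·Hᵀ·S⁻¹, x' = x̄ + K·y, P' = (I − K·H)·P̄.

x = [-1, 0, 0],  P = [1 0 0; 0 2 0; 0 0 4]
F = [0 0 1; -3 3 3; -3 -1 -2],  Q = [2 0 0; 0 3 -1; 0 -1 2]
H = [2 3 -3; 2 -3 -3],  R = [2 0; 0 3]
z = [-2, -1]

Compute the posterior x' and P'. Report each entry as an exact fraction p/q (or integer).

x' = [65880/206359, -30471/206359, 454895/619077]
P' = [481290/206359 948/206359 314800/206359; 948/206359 28542/206359 6254/206359; 314800/206359 6254/206359 702964/619077]

x̄ = F·x = [0, 3, 3]
P̄ = F·P·Fᵀ + Q = [6 12 -8; 12 66 -22; -8 -22 29]
y = z − H·x̄ = [-2, 17]
S = H·P̄·Hᵀ + R = [1517 -213; -213 438]
K = P̄·Hᵀ·S⁻¹ = [10512/206359 5112/206359; 34380/206359 -34164/206359; -27301/206359 -92126/619077]
x' = x̄ + K·y = [65880/206359, -30471/206359, 454895/619077]
P' = (I − K·H)·P̄ = [481290/206359 948/206359 314800/206359; 948/206359 28542/206359 6254/206359; 314800/206359 6254/206359 702964/619077]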